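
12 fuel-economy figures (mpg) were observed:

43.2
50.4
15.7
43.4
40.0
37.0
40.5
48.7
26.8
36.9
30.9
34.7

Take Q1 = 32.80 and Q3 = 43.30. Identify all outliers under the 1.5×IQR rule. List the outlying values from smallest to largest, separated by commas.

IQR = Q3 − Q1 = 43.30 − 32.80 = 10.50.
Lower fence = Q1 − 1.5·IQR = 32.80 − 15.75 = 17.05.
Upper fence = Q3 + 1.5·IQR = 43.30 + 15.75 = 59.05.
15.7 < 17.05 → outlier.
All remaining values lie within [17.05, 59.05].

15.7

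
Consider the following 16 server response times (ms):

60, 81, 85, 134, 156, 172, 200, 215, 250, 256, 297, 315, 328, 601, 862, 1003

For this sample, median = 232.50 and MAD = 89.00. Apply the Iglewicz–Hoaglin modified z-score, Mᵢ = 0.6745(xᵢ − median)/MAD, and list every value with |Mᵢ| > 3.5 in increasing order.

862, 1003

|Mᵢ| > 3.5 ⇔ |xᵢ − 232.50| > 3.5·89.00/0.6745 = 461.82.
So outliers lie outside [-229.32, 694.32].
862: M = 4.77 → outlier.
1003: M = 5.84 → outlier.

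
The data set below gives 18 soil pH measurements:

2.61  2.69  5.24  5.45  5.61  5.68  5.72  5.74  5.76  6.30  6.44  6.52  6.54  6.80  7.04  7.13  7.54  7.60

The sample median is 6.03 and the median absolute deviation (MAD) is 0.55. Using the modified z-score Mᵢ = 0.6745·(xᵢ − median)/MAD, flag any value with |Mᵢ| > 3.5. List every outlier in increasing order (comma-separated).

2.61, 2.69

|Mᵢ| > 3.5 ⇔ |xᵢ − 6.03| > 3.5·0.55/0.6745 = 2.85.
So outliers lie outside [3.18, 8.88].
2.61: M = -4.19 → outlier.
2.69: M = -4.10 → outlier.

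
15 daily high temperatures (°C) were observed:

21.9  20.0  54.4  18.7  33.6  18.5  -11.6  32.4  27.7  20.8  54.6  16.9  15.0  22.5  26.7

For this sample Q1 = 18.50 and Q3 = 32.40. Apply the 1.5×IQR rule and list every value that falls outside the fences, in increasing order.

-11.6, 54.4, 54.6

IQR = Q3 − Q1 = 32.40 − 18.50 = 13.90.
Lower fence = Q1 − 1.5·IQR = 18.50 − 20.85 = -2.35.
Upper fence = Q3 + 1.5·IQR = 32.40 + 20.85 = 53.25.
-11.6 < -2.35 → outlier.
54.4 > 53.25 → outlier.
54.6 > 53.25 → outlier.
All remaining values lie within [-2.35, 53.25].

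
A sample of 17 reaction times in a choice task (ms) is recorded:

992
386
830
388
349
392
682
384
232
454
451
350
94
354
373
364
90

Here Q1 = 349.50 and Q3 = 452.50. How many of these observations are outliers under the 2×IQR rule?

5

IQR = 103.00; fences at 349.50 − 206.00 = 143.50 and 452.50 + 206.00 = 658.50.
Outside the cutoffs: 90, 94, 682, 830, 992.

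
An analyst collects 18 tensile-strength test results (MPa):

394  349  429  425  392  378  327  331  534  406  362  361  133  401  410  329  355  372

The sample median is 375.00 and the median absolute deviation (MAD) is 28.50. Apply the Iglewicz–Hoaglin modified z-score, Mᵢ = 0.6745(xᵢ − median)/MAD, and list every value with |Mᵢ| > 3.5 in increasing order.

|Mᵢ| > 3.5 ⇔ |xᵢ − 375.00| > 3.5·28.50/0.6745 = 147.89.
So outliers lie outside [227.11, 522.89].
133: M = -5.73 → outlier.
534: M = 3.76 → outlier.

133, 534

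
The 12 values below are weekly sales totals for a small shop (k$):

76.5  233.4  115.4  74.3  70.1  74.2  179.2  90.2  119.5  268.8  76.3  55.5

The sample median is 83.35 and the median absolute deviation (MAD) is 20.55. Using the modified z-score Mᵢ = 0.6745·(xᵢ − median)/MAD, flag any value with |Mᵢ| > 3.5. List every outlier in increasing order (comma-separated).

|Mᵢ| > 3.5 ⇔ |xᵢ − 83.35| > 3.5·20.55/0.6745 = 106.63.
So outliers lie outside [-23.28, 189.98].
233.4: M = 4.92 → outlier.
268.8: M = 6.09 → outlier.

233.4, 268.8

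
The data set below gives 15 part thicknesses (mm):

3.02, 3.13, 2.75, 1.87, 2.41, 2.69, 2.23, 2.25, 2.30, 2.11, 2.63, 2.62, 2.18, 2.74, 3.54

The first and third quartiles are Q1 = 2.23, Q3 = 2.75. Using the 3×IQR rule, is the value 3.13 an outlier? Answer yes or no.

no

IQR = Q3 − Q1 = 2.75 − 2.23 = 0.52.
Lower fence = Q1 − 3·IQR = 2.23 − 1.56 = 0.67.
Upper fence = Q3 + 3·IQR = 2.75 + 1.56 = 4.31.
3.13 lies within [0.67, 4.31].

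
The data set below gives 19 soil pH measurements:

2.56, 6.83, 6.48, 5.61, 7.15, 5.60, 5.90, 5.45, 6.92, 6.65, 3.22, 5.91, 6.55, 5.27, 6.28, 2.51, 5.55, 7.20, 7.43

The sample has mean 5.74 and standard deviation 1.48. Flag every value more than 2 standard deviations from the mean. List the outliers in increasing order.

2.51, 2.56

Cutoffs at x̄ ± 2s: 5.74 ± 2·1.48 = [2.78, 8.70].
2.51: z = -2.18, |z| > 2 → outlier.
2.56: z = -2.15, |z| > 2 → outlier.
Every other value lies within [2.78, 8.70].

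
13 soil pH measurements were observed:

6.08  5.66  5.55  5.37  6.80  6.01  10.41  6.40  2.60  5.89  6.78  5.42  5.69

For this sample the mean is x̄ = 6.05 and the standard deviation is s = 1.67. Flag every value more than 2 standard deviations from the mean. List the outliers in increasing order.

Cutoffs at x̄ ± 2s: 6.05 ± 2·1.67 = [2.71, 9.39].
2.60: z = -2.07, |z| > 2 → outlier.
10.41: z = 2.61, |z| > 2 → outlier.
Every other value lies within [2.71, 9.39].

2.60, 10.41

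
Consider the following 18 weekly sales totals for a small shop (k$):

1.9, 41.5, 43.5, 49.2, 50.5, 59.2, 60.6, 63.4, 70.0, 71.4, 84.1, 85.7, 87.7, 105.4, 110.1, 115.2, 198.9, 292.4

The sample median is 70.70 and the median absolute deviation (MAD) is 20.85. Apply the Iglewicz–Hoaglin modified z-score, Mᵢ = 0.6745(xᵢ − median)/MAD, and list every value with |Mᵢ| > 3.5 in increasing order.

198.9, 292.4

|Mᵢ| > 3.5 ⇔ |xᵢ − 70.70| > 3.5·20.85/0.6745 = 108.19.
So outliers lie outside [-37.49, 178.89].
198.9: M = 4.15 → outlier.
292.4: M = 7.17 → outlier.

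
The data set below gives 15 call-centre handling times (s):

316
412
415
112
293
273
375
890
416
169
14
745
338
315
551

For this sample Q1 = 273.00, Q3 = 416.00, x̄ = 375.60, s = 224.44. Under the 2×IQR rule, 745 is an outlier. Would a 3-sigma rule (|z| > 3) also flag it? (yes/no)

no

z = (745 − 375.60) / 224.44 = 1.65.
|z| = 1.65 ≤ 3.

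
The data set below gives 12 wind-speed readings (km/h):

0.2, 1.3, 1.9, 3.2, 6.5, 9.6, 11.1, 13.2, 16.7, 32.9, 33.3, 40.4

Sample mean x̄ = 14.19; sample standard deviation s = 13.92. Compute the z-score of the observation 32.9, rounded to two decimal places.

z = (32.9 − 14.19) / 13.92 = 1.34.

1.34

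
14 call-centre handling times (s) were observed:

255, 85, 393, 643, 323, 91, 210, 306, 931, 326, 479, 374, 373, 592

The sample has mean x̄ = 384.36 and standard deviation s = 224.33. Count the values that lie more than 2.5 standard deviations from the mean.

0

Cutoffs: x̄ ± 2.5s = [-176.465, 945.185].
Every value lies within the cutoffs.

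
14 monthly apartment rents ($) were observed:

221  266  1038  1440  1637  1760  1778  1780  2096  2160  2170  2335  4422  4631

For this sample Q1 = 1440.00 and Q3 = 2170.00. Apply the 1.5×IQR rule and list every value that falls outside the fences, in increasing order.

221, 266, 4422, 4631

IQR = Q3 − Q1 = 2170.00 − 1440.00 = 730.00.
Lower fence = Q1 − 1.5·IQR = 1440.00 − 1095.00 = 345.00.
Upper fence = Q3 + 1.5·IQR = 2170.00 + 1095.00 = 3265.00.
221 < 345.00 → outlier.
266 < 345.00 → outlier.
4422 > 3265.00 → outlier.
4631 > 3265.00 → outlier.
All remaining values lie within [345.00, 3265.00].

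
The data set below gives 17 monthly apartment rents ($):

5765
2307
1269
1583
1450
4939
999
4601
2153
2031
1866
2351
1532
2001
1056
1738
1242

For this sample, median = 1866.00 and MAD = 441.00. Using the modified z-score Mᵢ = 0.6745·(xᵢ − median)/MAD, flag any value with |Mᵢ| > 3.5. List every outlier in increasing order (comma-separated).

|Mᵢ| > 3.5 ⇔ |xᵢ − 1866.00| > 3.5·441.00/0.6745 = 2288.36.
So outliers lie outside [-422.36, 4154.36].
4601: M = 4.18 → outlier.
4939: M = 4.70 → outlier.
5765: M = 5.96 → outlier.

4601, 4939, 5765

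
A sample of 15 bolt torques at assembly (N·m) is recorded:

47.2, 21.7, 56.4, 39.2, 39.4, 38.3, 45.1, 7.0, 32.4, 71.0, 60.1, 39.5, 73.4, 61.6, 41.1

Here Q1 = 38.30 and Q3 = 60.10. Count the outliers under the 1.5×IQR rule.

IQR = 21.80; fences at 38.30 − 32.70 = 5.60 and 60.10 + 32.70 = 92.80.
Every value lies within the cutoffs.

0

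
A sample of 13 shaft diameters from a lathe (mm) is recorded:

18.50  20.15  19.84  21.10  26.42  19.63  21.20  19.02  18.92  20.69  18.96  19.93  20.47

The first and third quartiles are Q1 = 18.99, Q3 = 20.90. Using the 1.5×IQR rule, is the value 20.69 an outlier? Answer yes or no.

no

IQR = Q3 − Q1 = 20.90 − 18.99 = 1.91.
Lower fence = Q1 − 1.5·IQR = 18.99 − 2.865 = 16.125.
Upper fence = Q3 + 1.5·IQR = 20.90 + 2.865 = 23.765.
20.69 lies within [16.125, 23.765].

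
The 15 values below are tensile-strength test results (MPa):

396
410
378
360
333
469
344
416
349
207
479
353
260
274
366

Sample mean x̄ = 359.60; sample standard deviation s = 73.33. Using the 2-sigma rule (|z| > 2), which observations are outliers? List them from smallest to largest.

Cutoffs at x̄ ± 2s: 359.60 ± 2·73.33 = [212.94, 506.26].
207: z = -2.08, |z| > 2 → outlier.
Every other value lies within [212.94, 506.26].

207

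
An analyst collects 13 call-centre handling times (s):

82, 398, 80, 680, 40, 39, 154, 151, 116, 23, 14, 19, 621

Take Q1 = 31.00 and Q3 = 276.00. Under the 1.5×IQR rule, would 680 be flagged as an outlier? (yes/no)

yes

IQR = Q3 − Q1 = 276.00 − 31.00 = 245.00.
Lower fence = Q1 − 1.5·IQR = 31.00 − 367.50 = -336.50.
Upper fence = Q3 + 1.5·IQR = 276.00 + 367.50 = 643.50.
680 lies above the upper fence.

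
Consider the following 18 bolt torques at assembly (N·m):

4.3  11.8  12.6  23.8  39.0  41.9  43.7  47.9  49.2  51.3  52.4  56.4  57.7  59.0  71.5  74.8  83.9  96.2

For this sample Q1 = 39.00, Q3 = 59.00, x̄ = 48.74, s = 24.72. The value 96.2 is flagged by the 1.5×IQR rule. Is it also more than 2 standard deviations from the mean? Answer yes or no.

z = (96.2 − 48.74) / 24.72 = 1.92.
|z| = 1.92 ≤ 2.

no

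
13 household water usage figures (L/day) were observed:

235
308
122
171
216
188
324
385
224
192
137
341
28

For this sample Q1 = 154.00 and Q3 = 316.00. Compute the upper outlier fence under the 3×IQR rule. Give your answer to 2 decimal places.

802.00

IQR = Q3 − Q1 = 316.00 − 154.00 = 162.00.
Lower fence = Q1 − 3·IQR = 154.00 − 486.00 = -332.00.
Upper fence = Q3 + 3·IQR = 316.00 + 486.00 = 802.00.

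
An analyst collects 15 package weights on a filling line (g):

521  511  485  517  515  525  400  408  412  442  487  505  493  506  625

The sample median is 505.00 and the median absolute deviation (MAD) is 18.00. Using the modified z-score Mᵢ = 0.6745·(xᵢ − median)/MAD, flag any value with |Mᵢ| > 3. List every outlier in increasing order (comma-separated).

|Mᵢ| > 3 ⇔ |xᵢ − 505.00| > 3·18.00/0.6745 = 80.06.
So outliers lie outside [424.94, 585.06].
400: M = -3.93 → outlier.
408: M = -3.63 → outlier.
412: M = -3.48 → outlier.
625: M = 4.50 → outlier.

400, 408, 412, 625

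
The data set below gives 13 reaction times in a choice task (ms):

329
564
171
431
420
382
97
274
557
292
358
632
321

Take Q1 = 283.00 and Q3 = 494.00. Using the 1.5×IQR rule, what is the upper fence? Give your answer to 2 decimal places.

810.50

IQR = Q3 − Q1 = 494.00 − 283.00 = 211.00.
Lower fence = Q1 − 1.5·IQR = 283.00 − 316.50 = -33.50.
Upper fence = Q3 + 1.5·IQR = 494.00 + 316.50 = 810.50.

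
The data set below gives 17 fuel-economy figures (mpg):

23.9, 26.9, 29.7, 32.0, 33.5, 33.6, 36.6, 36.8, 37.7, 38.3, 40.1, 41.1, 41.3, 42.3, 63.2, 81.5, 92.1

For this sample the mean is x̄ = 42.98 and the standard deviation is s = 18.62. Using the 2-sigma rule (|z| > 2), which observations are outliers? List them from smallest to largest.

81.5, 92.1

Cutoffs at x̄ ± 2s: 42.98 ± 2·18.62 = [5.74, 80.22].
81.5: z = 2.07, |z| > 2 → outlier.
92.1: z = 2.64, |z| > 2 → outlier.
Every other value lies within [5.74, 80.22].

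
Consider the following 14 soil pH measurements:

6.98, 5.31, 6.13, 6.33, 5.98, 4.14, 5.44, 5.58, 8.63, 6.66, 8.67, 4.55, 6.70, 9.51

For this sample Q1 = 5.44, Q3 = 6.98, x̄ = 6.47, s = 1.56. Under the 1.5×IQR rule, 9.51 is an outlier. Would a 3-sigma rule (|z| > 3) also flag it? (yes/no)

no

z = (9.51 − 6.47) / 1.56 = 1.95.
|z| = 1.95 ≤ 3.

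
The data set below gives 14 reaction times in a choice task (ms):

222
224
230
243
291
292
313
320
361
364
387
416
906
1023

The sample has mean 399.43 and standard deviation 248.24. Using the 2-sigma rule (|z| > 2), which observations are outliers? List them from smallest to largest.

Cutoffs at x̄ ± 2s: 399.43 ± 2·248.24 = [-97.05, 895.91].
906: z = 2.04, |z| > 2 → outlier.
1023: z = 2.51, |z| > 2 → outlier.
Every other value lies within [-97.05, 895.91].

906, 1023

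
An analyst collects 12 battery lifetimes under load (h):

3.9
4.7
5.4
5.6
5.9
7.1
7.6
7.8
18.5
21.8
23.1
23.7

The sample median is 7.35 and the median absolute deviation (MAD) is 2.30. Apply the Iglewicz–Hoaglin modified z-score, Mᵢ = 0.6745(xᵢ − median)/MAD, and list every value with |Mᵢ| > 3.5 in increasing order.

|Mᵢ| > 3.5 ⇔ |xᵢ − 7.35| > 3.5·2.30/0.6745 = 11.93.
So outliers lie outside [-4.58, 19.28].
21.8: M = 4.24 → outlier.
23.1: M = 4.62 → outlier.
23.7: M = 4.79 → outlier.

21.8, 23.1, 23.7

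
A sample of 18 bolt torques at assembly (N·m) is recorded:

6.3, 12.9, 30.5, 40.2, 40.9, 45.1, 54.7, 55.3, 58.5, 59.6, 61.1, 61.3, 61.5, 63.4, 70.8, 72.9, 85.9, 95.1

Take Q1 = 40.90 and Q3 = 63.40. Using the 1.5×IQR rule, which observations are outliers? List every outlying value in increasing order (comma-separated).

IQR = Q3 − Q1 = 63.40 − 40.90 = 22.50.
Lower fence = Q1 − 1.5·IQR = 40.90 − 33.75 = 7.15.
Upper fence = Q3 + 1.5·IQR = 63.40 + 33.75 = 97.15.
6.3 < 7.15 → outlier.
All remaining values lie within [7.15, 97.15].

6.3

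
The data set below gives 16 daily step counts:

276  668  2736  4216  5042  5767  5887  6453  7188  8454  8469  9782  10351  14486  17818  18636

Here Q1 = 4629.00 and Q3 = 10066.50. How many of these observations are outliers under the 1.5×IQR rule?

IQR = 5437.50; fences at 4629.00 − 8156.25 = -3527.25 and 10066.50 + 8156.25 = 18222.75.
Outside the cutoffs: 18636.

1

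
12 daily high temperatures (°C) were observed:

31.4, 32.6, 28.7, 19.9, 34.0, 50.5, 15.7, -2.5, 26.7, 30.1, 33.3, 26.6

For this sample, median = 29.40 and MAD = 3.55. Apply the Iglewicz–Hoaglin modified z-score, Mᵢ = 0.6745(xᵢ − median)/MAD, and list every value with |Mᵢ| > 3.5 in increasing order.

-2.5, 50.5

|Mᵢ| > 3.5 ⇔ |xᵢ − 29.40| > 3.5·3.55/0.6745 = 18.42.
So outliers lie outside [10.98, 47.82].
-2.5: M = -6.06 → outlier.
50.5: M = 4.01 → outlier.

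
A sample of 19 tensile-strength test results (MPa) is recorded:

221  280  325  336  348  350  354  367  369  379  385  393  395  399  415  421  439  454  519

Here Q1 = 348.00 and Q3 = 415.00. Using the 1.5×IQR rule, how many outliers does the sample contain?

IQR = 67.00; fences at 348.00 − 100.50 = 247.50 and 415.00 + 100.50 = 515.50.
Outside the cutoffs: 221, 519.

2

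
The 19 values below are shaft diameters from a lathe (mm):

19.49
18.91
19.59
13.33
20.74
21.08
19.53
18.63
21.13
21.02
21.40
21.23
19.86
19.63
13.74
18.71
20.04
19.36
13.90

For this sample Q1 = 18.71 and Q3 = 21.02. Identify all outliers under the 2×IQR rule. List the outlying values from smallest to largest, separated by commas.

13.33, 13.74, 13.90

IQR = Q3 − Q1 = 21.02 − 18.71 = 2.31.
Lower fence = Q1 − 2·IQR = 18.71 − 4.62 = 14.09.
Upper fence = Q3 + 2·IQR = 21.02 + 4.62 = 25.64.
13.33 < 14.09 → outlier.
13.74 < 14.09 → outlier.
13.90 < 14.09 → outlier.
All remaining values lie within [14.09, 25.64].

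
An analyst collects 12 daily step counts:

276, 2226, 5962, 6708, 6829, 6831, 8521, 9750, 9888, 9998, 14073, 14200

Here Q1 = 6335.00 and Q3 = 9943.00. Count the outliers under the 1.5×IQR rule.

1

IQR = 3608.00; fences at 6335.00 − 5412.00 = 923.00 and 9943.00 + 5412.00 = 15355.00.
Outside the cutoffs: 276.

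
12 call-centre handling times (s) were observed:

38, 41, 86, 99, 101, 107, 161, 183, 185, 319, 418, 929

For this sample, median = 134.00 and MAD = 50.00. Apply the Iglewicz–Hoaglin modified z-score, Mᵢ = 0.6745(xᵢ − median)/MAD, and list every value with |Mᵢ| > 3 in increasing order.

418, 929

|Mᵢ| > 3 ⇔ |xᵢ − 134.00| > 3·50.00/0.6745 = 222.39.
So outliers lie outside [-88.39, 356.39].
418: M = 3.83 → outlier.
929: M = 10.72 → outlier.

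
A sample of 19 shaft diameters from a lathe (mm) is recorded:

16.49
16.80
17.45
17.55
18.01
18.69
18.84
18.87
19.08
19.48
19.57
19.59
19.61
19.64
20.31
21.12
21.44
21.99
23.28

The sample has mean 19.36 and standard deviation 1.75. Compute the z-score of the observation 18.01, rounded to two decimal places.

-0.77

z = (18.01 − 19.36) / 1.75 = -0.77.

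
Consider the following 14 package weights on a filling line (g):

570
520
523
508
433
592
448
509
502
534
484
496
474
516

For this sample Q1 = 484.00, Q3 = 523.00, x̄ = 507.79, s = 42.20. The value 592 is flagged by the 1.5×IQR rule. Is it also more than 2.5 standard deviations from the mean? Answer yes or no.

no

z = (592 − 507.79) / 42.20 = 2.00.
|z| = 2.00 ≤ 2.5.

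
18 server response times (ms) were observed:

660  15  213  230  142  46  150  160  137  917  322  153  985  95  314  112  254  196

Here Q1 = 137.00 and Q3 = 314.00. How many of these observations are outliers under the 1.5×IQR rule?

IQR = 177.00; fences at 137.00 − 265.50 = -128.50 and 314.00 + 265.50 = 579.50.
Outside the cutoffs: 660, 917, 985.

3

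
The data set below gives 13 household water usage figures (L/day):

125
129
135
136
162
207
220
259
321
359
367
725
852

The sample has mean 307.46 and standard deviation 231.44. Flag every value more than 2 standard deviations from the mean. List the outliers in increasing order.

852

Cutoffs at x̄ ± 2s: 307.46 ± 2·231.44 = [-155.42, 770.34].
852: z = 2.35, |z| > 2 → outlier.
Every other value lies within [-155.42, 770.34].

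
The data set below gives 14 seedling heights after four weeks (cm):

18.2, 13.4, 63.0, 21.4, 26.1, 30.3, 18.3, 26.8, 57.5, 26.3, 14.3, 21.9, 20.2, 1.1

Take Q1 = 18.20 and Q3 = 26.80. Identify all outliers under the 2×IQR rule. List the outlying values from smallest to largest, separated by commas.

IQR = Q3 − Q1 = 26.80 − 18.20 = 8.60.
Lower fence = Q1 − 2·IQR = 18.20 − 17.20 = 1.00.
Upper fence = Q3 + 2·IQR = 26.80 + 17.20 = 44.00.
57.5 > 44.00 → outlier.
63.0 > 44.00 → outlier.
All remaining values lie within [1.00, 44.00].

57.5, 63.0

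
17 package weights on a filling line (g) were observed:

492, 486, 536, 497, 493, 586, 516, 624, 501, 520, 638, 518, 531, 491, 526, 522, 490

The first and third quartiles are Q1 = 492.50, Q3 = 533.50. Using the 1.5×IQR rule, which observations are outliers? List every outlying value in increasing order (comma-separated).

IQR = Q3 − Q1 = 533.50 − 492.50 = 41.00.
Lower fence = Q1 − 1.5·IQR = 492.50 − 61.50 = 431.00.
Upper fence = Q3 + 1.5·IQR = 533.50 + 61.50 = 595.00.
624 > 595.00 → outlier.
638 > 595.00 → outlier.
All remaining values lie within [431.00, 595.00].

624, 638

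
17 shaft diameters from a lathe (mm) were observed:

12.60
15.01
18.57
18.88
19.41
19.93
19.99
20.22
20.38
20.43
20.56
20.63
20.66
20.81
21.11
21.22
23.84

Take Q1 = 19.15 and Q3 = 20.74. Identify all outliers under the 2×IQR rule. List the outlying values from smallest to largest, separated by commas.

IQR = Q3 − Q1 = 20.74 − 19.15 = 1.59.
Lower fence = Q1 − 2·IQR = 19.15 − 3.18 = 15.97.
Upper fence = Q3 + 2·IQR = 20.74 + 3.18 = 23.92.
12.60 < 15.97 → outlier.
15.01 < 15.97 → outlier.
All remaining values lie within [15.97, 23.92].

12.60, 15.01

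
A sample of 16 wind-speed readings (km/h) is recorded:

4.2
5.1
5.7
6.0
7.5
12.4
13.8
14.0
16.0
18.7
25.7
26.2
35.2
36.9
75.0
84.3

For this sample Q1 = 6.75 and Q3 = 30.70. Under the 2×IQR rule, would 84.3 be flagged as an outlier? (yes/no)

yes

IQR = Q3 − Q1 = 30.70 − 6.75 = 23.95.
Lower fence = Q1 − 2·IQR = 6.75 − 47.90 = -41.15.
Upper fence = Q3 + 2·IQR = 30.70 + 47.90 = 78.60.
84.3 lies above the upper fence.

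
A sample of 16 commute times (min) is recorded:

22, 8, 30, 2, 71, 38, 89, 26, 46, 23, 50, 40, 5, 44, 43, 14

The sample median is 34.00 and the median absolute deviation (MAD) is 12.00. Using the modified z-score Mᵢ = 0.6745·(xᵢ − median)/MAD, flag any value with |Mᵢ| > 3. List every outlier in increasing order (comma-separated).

|Mᵢ| > 3 ⇔ |xᵢ − 34.00| > 3·12.00/0.6745 = 53.37.
So outliers lie outside [-19.37, 87.37].
89: M = 3.09 → outlier.

89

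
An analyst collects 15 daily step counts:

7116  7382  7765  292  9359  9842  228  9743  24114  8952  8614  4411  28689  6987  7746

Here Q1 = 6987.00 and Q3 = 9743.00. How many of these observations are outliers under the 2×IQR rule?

IQR = 2756.00; fences at 6987.00 − 5512.00 = 1475.00 and 9743.00 + 5512.00 = 15255.00.
Outside the cutoffs: 228, 292, 24114, 28689.

4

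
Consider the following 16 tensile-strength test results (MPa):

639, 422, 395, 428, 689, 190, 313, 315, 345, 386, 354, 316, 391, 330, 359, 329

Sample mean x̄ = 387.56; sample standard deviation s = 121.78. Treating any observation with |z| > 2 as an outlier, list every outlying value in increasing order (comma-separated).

Cutoffs at x̄ ± 2s: 387.56 ± 2·121.78 = [144.00, 631.12].
639: z = 2.06, |z| > 2 → outlier.
689: z = 2.48, |z| > 2 → outlier.
Every other value lies within [144.00, 631.12].

639, 689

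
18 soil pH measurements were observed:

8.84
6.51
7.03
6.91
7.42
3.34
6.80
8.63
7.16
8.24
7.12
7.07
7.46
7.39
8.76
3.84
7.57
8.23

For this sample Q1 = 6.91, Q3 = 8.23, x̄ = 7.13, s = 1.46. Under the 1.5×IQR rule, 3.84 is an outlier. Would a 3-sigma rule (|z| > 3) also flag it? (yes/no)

z = (3.84 − 7.13) / 1.46 = -2.25.
|z| = 2.25 ≤ 3.

no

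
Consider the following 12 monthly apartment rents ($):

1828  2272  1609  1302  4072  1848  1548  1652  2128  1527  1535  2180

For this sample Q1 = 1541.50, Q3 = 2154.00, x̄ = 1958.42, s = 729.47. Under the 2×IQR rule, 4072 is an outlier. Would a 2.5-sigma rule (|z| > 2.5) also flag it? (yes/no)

z = (4072 − 1958.42) / 729.47 = 2.90.
|z| = 2.90 > 2.5.

yes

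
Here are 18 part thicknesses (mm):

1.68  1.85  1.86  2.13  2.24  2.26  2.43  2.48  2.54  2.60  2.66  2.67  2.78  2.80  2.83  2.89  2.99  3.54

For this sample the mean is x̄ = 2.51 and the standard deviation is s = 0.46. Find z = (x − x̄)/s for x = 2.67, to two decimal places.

0.35

z = (2.67 − 2.51) / 0.46 = 0.35.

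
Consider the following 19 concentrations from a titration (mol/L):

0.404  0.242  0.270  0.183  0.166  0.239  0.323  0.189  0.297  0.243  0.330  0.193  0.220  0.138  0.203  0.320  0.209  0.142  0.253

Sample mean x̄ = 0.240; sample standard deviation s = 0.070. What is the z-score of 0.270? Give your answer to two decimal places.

0.43

z = (0.270 − 0.240) / 0.070 = 0.43.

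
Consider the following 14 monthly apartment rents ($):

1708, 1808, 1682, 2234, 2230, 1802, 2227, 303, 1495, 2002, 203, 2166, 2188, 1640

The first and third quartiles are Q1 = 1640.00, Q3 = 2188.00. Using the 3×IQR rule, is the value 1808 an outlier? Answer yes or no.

IQR = Q3 − Q1 = 2188.00 − 1640.00 = 548.00.
Lower fence = Q1 − 3·IQR = 1640.00 − 1644.00 = -4.00.
Upper fence = Q3 + 3·IQR = 2188.00 + 1644.00 = 3832.00.
1808 lies within [-4.00, 3832.00].

no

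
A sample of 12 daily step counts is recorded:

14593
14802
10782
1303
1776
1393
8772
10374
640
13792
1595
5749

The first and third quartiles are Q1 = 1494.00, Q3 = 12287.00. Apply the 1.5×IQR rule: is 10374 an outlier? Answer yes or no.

no

IQR = Q3 − Q1 = 12287.00 − 1494.00 = 10793.00.
Lower fence = Q1 − 1.5·IQR = 1494.00 − 16189.50 = -14695.50.
Upper fence = Q3 + 1.5·IQR = 12287.00 + 16189.50 = 28476.50.
10374 lies within [-14695.50, 28476.50].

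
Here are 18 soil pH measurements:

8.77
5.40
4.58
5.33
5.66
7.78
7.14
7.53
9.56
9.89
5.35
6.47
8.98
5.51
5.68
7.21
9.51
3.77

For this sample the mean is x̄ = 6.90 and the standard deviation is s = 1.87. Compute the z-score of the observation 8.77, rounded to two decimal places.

z = (8.77 − 6.90) / 1.87 = 1.00.

1.00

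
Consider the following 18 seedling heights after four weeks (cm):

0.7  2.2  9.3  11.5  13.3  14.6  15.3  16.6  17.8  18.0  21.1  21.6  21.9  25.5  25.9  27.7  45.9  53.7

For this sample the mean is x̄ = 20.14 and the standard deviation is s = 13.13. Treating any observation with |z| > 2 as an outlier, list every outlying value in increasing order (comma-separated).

Cutoffs at x̄ ± 2s: 20.14 ± 2·13.13 = [-6.12, 46.40].
53.7: z = 2.56, |z| > 2 → outlier.
Every other value lies within [-6.12, 46.40].

53.7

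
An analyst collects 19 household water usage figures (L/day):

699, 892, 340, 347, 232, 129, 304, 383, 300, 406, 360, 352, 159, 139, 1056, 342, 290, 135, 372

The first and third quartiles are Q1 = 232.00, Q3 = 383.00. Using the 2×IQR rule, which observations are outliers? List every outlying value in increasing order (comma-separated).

699, 892, 1056

IQR = Q3 − Q1 = 383.00 − 232.00 = 151.00.
Lower fence = Q1 − 2·IQR = 232.00 − 302.00 = -70.00.
Upper fence = Q3 + 2·IQR = 383.00 + 302.00 = 685.00.
699 > 685.00 → outlier.
892 > 685.00 → outlier.
1056 > 685.00 → outlier.
All remaining values lie within [-70.00, 685.00].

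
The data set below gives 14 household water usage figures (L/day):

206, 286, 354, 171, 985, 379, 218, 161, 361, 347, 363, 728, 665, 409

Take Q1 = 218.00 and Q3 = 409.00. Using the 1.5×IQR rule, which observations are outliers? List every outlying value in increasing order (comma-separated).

728, 985

IQR = Q3 − Q1 = 409.00 − 218.00 = 191.00.
Lower fence = Q1 − 1.5·IQR = 218.00 − 286.50 = -68.50.
Upper fence = Q3 + 1.5·IQR = 409.00 + 286.50 = 695.50.
728 > 695.50 → outlier.
985 > 695.50 → outlier.
All remaining values lie within [-68.50, 695.50].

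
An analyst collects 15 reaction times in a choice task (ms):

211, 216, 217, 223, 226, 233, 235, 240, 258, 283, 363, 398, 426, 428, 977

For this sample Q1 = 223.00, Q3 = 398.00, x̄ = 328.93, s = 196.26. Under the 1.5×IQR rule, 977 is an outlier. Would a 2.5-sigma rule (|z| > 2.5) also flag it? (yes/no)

z = (977 − 328.93) / 196.26 = 3.30.
|z| = 3.30 > 2.5.

yes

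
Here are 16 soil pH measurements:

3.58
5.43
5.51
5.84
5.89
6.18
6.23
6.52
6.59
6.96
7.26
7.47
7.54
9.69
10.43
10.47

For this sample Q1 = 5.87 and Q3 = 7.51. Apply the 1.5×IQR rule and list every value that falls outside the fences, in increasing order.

10.43, 10.47

IQR = Q3 − Q1 = 7.51 − 5.87 = 1.64.
Lower fence = Q1 − 1.5·IQR = 5.87 − 2.46 = 3.41.
Upper fence = Q3 + 1.5·IQR = 7.51 + 2.46 = 9.97.
10.43 > 9.97 → outlier.
10.47 > 9.97 → outlier.
All remaining values lie within [3.41, 9.97].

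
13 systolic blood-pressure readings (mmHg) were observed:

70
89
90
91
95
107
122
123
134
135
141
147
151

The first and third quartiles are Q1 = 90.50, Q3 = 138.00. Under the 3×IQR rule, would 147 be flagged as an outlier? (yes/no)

no

IQR = Q3 − Q1 = 138.00 − 90.50 = 47.50.
Lower fence = Q1 − 3·IQR = 90.50 − 142.50 = -52.00.
Upper fence = Q3 + 3·IQR = 138.00 + 142.50 = 280.50.
147 lies within [-52.00, 280.50].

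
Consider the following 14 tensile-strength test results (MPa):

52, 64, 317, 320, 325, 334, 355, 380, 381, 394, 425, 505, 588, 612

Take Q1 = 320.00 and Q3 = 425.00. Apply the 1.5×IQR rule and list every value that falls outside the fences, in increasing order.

52, 64, 588, 612

IQR = Q3 − Q1 = 425.00 − 320.00 = 105.00.
Lower fence = Q1 − 1.5·IQR = 320.00 − 157.50 = 162.50.
Upper fence = Q3 + 1.5·IQR = 425.00 + 157.50 = 582.50.
52 < 162.50 → outlier.
64 < 162.50 → outlier.
588 > 582.50 → outlier.
612 > 582.50 → outlier.
All remaining values lie within [162.50, 582.50].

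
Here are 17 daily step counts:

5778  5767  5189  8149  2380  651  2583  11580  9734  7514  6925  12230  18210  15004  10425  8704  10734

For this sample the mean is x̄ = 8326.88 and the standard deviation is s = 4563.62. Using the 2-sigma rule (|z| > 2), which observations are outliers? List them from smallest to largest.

18210

Cutoffs at x̄ ± 2s: 8326.88 ± 2·4563.62 = [-800.36, 17454.12].
18210: z = 2.17, |z| > 2 → outlier.
Every other value lies within [-800.36, 17454.12].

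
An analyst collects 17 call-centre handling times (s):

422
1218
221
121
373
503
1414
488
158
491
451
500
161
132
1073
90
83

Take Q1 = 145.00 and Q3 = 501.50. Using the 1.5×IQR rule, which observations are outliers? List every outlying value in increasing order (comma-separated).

1073, 1218, 1414

IQR = Q3 − Q1 = 501.50 − 145.00 = 356.50.
Lower fence = Q1 − 1.5·IQR = 145.00 − 534.75 = -389.75.
Upper fence = Q3 + 1.5·IQR = 501.50 + 534.75 = 1036.25.
1073 > 1036.25 → outlier.
1218 > 1036.25 → outlier.
1414 > 1036.25 → outlier.
All remaining values lie within [-389.75, 1036.25].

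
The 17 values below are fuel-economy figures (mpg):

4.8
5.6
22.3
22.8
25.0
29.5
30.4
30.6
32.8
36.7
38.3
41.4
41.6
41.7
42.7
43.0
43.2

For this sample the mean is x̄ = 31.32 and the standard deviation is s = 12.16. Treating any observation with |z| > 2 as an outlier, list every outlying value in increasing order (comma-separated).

4.8, 5.6

Cutoffs at x̄ ± 2s: 31.32 ± 2·12.16 = [7.00, 55.64].
4.8: z = -2.18, |z| > 2 → outlier.
5.6: z = -2.12, |z| > 2 → outlier.
Every other value lies within [7.00, 55.64].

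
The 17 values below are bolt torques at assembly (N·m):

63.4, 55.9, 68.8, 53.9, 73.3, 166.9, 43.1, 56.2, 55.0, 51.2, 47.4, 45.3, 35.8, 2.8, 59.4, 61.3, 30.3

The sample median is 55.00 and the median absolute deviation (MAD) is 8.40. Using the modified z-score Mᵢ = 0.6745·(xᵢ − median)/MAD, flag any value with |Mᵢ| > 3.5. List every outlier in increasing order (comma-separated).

|Mᵢ| > 3.5 ⇔ |xᵢ − 55.00| > 3.5·8.40/0.6745 = 43.59.
So outliers lie outside [11.41, 98.59].
2.8: M = -4.19 → outlier.
166.9: M = 8.99 → outlier.

2.8, 166.9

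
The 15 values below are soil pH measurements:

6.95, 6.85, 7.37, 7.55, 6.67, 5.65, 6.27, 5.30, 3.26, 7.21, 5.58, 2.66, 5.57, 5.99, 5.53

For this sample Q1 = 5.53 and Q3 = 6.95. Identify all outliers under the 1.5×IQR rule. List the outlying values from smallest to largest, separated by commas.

2.66, 3.26

IQR = Q3 − Q1 = 6.95 − 5.53 = 1.42.
Lower fence = Q1 − 1.5·IQR = 5.53 − 2.13 = 3.40.
Upper fence = Q3 + 1.5·IQR = 6.95 + 2.13 = 9.08.
2.66 < 3.40 → outlier.
3.26 < 3.40 → outlier.
All remaining values lie within [3.40, 9.08].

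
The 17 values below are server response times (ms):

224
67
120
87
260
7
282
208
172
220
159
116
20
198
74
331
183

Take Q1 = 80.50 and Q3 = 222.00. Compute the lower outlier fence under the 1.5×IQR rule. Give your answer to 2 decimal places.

-131.75

IQR = Q3 − Q1 = 222.00 − 80.50 = 141.50.
Lower fence = Q1 − 1.5·IQR = 80.50 − 212.25 = -131.75.
Upper fence = Q3 + 1.5·IQR = 222.00 + 212.25 = 434.25.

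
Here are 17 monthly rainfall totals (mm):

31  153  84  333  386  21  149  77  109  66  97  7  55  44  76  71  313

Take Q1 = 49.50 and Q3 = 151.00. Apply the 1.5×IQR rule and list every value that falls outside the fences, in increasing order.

313, 333, 386

IQR = Q3 − Q1 = 151.00 − 49.50 = 101.50.
Lower fence = Q1 − 1.5·IQR = 49.50 − 152.25 = -102.75.
Upper fence = Q3 + 1.5·IQR = 151.00 + 152.25 = 303.25.
313 > 303.25 → outlier.
333 > 303.25 → outlier.
386 > 303.25 → outlier.
All remaining values lie within [-102.75, 303.25].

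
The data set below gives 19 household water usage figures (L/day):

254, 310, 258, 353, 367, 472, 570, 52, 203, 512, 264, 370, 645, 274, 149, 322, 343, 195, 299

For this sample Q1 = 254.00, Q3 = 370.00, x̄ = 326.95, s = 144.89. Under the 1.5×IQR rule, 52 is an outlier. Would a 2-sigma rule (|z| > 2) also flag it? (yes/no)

no

z = (52 − 326.95) / 144.89 = -1.90.
|z| = 1.90 ≤ 2.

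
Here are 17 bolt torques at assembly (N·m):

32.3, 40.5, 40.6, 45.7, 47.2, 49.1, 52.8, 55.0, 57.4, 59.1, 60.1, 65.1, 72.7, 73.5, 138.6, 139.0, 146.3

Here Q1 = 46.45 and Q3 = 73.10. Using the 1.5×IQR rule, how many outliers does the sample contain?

IQR = 26.65; fences at 46.45 − 39.975 = 6.475 and 73.10 + 39.975 = 113.075.
Outside the cutoffs: 138.6, 139.0, 146.3.

3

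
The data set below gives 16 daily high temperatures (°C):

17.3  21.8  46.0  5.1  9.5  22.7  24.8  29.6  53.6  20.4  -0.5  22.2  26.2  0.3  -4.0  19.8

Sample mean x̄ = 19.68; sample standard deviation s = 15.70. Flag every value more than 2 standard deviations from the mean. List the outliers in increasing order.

Cutoffs at x̄ ± 2s: 19.68 ± 2·15.70 = [-11.72, 51.08].
53.6: z = 2.16, |z| > 2 → outlier.
Every other value lies within [-11.72, 51.08].

53.6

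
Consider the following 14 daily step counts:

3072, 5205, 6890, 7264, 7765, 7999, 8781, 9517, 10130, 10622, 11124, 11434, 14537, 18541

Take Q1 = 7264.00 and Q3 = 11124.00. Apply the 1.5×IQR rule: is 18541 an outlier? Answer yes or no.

yes

IQR = Q3 − Q1 = 11124.00 − 7264.00 = 3860.00.
Lower fence = Q1 − 1.5·IQR = 7264.00 − 5790.00 = 1474.00.
Upper fence = Q3 + 1.5·IQR = 11124.00 + 5790.00 = 16914.00.
18541 lies above the upper fence.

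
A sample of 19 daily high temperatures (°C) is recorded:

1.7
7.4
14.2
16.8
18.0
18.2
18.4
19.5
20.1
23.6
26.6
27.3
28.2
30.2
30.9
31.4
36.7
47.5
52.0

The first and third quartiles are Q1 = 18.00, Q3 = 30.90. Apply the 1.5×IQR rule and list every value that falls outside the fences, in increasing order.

IQR = Q3 − Q1 = 30.90 − 18.00 = 12.90.
Lower fence = Q1 − 1.5·IQR = 18.00 − 19.35 = -1.35.
Upper fence = Q3 + 1.5·IQR = 30.90 + 19.35 = 50.25.
52.0 > 50.25 → outlier.
All remaining values lie within [-1.35, 50.25].

52.0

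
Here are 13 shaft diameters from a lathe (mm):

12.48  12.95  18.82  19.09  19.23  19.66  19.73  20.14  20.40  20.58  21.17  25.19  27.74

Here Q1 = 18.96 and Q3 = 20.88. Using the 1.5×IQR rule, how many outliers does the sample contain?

4

IQR = 1.92; fences at 18.96 − 2.88 = 16.08 and 20.88 + 2.88 = 23.76.
Outside the cutoffs: 12.48, 12.95, 25.19, 27.74.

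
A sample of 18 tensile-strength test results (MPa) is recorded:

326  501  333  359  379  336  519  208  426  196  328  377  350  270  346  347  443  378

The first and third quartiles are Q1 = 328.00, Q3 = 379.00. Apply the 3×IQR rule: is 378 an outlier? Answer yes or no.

no

IQR = Q3 − Q1 = 379.00 − 328.00 = 51.00.
Lower fence = Q1 − 3·IQR = 328.00 − 153.00 = 175.00.
Upper fence = Q3 + 3·IQR = 379.00 + 153.00 = 532.00.
378 lies within [175.00, 532.00].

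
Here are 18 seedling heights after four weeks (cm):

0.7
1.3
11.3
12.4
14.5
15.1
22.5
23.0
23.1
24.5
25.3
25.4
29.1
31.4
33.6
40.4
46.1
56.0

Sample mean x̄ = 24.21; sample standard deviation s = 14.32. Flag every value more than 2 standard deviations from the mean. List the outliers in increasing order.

56.0

Cutoffs at x̄ ± 2s: 24.21 ± 2·14.32 = [-4.43, 52.85].
56.0: z = 2.22, |z| > 2 → outlier.
Every other value lies within [-4.43, 52.85].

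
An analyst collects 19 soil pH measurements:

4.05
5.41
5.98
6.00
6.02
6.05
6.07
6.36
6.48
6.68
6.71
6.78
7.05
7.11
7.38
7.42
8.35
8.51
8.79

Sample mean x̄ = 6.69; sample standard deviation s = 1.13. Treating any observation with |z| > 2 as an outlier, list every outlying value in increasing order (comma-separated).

Cutoffs at x̄ ± 2s: 6.69 ± 2·1.13 = [4.43, 8.95].
4.05: z = -2.34, |z| > 2 → outlier.
Every other value lies within [4.43, 8.95].

4.05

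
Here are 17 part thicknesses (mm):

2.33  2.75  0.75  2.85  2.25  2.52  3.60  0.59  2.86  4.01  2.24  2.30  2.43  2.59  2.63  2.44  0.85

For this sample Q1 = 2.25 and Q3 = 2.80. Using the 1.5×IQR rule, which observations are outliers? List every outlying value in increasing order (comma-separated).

0.59, 0.75, 0.85, 4.01

IQR = Q3 − Q1 = 2.80 − 2.25 = 0.55.
Lower fence = Q1 − 1.5·IQR = 2.25 − 0.825 = 1.425.
Upper fence = Q3 + 1.5·IQR = 2.80 + 0.825 = 3.625.
0.59 < 1.425 → outlier.
0.75 < 1.425 → outlier.
0.85 < 1.425 → outlier.
4.01 > 3.625 → outlier.
All remaining values lie within [1.425, 3.625].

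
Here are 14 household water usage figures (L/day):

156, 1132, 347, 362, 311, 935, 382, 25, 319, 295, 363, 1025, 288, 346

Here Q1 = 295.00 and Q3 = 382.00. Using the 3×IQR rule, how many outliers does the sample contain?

IQR = 87.00; fences at 295.00 − 261.00 = 34.00 and 382.00 + 261.00 = 643.00.
Outside the cutoffs: 25, 935, 1025, 1132.

4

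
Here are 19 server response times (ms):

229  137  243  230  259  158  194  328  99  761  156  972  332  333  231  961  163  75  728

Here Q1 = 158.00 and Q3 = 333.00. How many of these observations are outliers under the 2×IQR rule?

IQR = 175.00; fences at 158.00 − 350.00 = -192.00 and 333.00 + 350.00 = 683.00.
Outside the cutoffs: 728, 761, 961, 972.

4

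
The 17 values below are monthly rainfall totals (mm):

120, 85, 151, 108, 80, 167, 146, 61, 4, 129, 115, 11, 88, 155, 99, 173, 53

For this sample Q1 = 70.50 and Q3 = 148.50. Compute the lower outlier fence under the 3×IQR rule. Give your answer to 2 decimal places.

IQR = Q3 − Q1 = 148.50 − 70.50 = 78.00.
Lower fence = Q1 − 3·IQR = 70.50 − 234.00 = -163.50.
Upper fence = Q3 + 3·IQR = 148.50 + 234.00 = 382.50.

-163.50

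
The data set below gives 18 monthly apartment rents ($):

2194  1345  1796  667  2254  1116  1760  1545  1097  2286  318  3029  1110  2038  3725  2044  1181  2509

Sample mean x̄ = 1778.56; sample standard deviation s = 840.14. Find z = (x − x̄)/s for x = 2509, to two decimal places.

0.87

z = (2509 − 1778.56) / 840.14 = 0.87.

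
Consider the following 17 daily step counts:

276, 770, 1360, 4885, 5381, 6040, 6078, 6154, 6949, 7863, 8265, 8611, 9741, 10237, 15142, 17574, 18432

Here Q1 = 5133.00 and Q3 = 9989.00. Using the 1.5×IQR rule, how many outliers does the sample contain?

2

IQR = 4856.00; fences at 5133.00 − 7284.00 = -2151.00 and 9989.00 + 7284.00 = 17273.00.
Outside the cutoffs: 17574, 18432.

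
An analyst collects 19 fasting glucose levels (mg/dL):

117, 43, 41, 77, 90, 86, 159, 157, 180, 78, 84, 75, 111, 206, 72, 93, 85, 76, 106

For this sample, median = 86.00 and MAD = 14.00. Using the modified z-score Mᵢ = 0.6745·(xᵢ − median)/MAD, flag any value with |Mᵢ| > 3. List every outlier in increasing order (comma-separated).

|Mᵢ| > 3 ⇔ |xᵢ − 86.00| > 3·14.00/0.6745 = 62.27.
So outliers lie outside [23.73, 148.27].
157: M = 3.42 → outlier.
159: M = 3.52 → outlier.
180: M = 4.53 → outlier.
206: M = 5.78 → outlier.

157, 159, 180, 206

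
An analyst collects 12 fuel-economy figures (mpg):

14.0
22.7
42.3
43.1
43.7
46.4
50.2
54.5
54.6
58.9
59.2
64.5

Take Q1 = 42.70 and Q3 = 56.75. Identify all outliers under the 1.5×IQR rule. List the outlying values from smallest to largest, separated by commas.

14.0

IQR = Q3 − Q1 = 56.75 − 42.70 = 14.05.
Lower fence = Q1 − 1.5·IQR = 42.70 − 21.075 = 21.625.
Upper fence = Q3 + 1.5·IQR = 56.75 + 21.075 = 77.825.
14.0 < 21.625 → outlier.
All remaining values lie within [21.625, 77.825].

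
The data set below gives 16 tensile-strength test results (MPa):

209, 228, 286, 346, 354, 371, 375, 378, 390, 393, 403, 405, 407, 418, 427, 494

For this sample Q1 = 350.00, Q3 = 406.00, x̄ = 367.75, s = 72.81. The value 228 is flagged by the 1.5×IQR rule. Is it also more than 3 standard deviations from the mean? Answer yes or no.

no

z = (228 − 367.75) / 72.81 = -1.92.
|z| = 1.92 ≤ 3.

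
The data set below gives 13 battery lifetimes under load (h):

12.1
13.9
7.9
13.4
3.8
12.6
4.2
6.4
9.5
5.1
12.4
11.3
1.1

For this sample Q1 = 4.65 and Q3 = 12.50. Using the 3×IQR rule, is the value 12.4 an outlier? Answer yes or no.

IQR = Q3 − Q1 = 12.50 − 4.65 = 7.85.
Lower fence = Q1 − 3·IQR = 4.65 − 23.55 = -18.90.
Upper fence = Q3 + 3·IQR = 12.50 + 23.55 = 36.05.
12.4 lies within [-18.90, 36.05].

no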